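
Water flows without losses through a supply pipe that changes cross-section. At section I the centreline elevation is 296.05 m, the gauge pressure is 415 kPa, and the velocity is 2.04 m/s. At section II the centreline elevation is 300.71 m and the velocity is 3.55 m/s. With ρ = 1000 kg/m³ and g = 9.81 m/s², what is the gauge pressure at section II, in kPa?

Pressure head at I: ψ₁ = P₁/(ρg) = 415×1000 / (1000 × 9.81) = 42.30 m.
Velocity heads: v₁²/2g = 2.04²/19.62 = 0.212 m; v₂²/2g = 3.55²/19.62 = 0.642 m.
Total head H = z₁ + ψ₁ + v₁²/2g = 296.05 + 42.30 + 0.212 = 338.56 m.
ψ₂ = H − z₂ − v₂²/2g = 338.56 − 300.71 − 0.642 = 37.21 m.
P₂ = ρgψ₂ = 1000 × 9.81 × 37.21 ≈ 365 kPa.

P₂ ≈ 365 kPa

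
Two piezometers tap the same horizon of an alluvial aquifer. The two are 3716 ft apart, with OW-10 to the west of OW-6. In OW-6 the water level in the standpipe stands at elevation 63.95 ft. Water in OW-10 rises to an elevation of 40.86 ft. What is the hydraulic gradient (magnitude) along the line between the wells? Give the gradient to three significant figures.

i ≈ 0.00621

Total head at OW-6: h = 63.95 ft (water level in the piezometer is the total head).
Total head at OW-10: h = 40.86 ft (water level in the piezometer is the total head).
Head difference: h(OW-6) − h(OW-10) = 63.95 − 40.86 = 23.09 ft.
Hydraulic gradient: i = |Δh| / L = 23.09 / 3716 = 0.00621.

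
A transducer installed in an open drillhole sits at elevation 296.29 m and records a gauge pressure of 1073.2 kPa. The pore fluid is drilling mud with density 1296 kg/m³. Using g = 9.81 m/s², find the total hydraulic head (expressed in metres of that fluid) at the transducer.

ψ = P/(ρg) = 1073.2×1000 / (1296 × 9.81) = 84.41 m.
h = z + ψ = 296.29 + 84.41 = 380.70 m.

h ≈ 380.70 m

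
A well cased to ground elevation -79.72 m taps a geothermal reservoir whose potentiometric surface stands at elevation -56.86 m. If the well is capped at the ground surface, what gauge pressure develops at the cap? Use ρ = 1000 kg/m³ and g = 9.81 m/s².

Head above the cap: Δh = -56.86 − (-79.72) = 22.86 m.
P = ρgΔh = 1000 × 9.81 × 22.86 = 224257 Pa ≈ 224 kPa.

P ≈ 224 kPa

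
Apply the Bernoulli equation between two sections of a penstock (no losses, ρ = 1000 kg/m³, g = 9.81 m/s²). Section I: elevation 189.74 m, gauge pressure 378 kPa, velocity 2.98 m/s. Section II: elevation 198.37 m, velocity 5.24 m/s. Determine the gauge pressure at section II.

Pressure head at I: ψ₁ = P₁/(ρg) = 378×1000 / (1000 × 9.81) = 38.53 m.
Velocity heads: v₁²/2g = 2.98²/19.62 = 0.453 m; v₂²/2g = 5.24²/19.62 = 1.399 m.
Total head H = z₁ + ψ₁ + v₁²/2g = 189.74 + 38.53 + 0.453 = 228.72 m.
ψ₂ = H − z₂ − v₂²/2g = 228.72 − 198.37 − 1.399 = 28.95 m.
P₂ = ρgψ₂ = 1000 × 9.81 × 28.95 ≈ 284 kPa.

P₂ ≈ 284 kPa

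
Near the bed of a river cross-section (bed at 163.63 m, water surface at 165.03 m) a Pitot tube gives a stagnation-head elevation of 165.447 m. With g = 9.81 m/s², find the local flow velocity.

Near the bed, under hydrostatic conditions, the piezometric head (z + ψ) equals the free-surface elevation, 165.03 m.
Velocity head = total − piezometric = 165.447 − 165.03 = 0.417 m.
v = √(2g·h_v) = √(2 × 9.81 × 0.417) = 2.86 m/s.

v ≈ 2.86 m/s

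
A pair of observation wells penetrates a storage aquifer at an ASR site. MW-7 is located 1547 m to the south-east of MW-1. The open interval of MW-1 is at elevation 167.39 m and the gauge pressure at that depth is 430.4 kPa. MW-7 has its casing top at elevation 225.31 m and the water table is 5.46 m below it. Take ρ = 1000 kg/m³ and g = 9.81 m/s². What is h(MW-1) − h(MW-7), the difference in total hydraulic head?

Pressure head at MW-1: ψ = P/(ρg) = 430.4×1000 / (1000 × 9.81) = 43.87 m.
Total head at MW-1: h = z + ψ = 167.39 + 43.87 = 211.26 m.
Total head at MW-7: h = 225.31 − 5.46 = 219.85 m.
Head difference: h(MW-1) − h(MW-7) = 211.26 − 219.85 = -8.59 m.

Δh ≈ -8.59 m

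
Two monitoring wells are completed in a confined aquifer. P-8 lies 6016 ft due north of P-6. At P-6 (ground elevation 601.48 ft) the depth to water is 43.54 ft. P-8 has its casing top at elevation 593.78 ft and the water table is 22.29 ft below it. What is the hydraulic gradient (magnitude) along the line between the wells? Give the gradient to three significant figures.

Total head at P-6: h = 601.48 − 43.54 = 557.94 ft.
Total head at P-8: h = 593.78 − 22.29 = 571.49 ft.
Head difference: h(P-6) − h(P-8) = 557.94 − 571.49 = -13.55 ft.
Hydraulic gradient: i = |Δh| / L = 13.55 / 6016 = 0.00225.

i ≈ 0.00225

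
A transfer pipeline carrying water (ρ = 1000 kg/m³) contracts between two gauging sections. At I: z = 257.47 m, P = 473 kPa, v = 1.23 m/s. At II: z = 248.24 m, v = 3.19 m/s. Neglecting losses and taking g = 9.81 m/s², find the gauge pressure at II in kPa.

P₂ ≈ 559 kPa

Pressure head at I: ψ₁ = P₁/(ρg) = 473×1000 / (1000 × 9.81) = 48.22 m.
Velocity heads: v₁²/2g = 1.23²/19.62 = 0.077 m; v₂²/2g = 3.19²/19.62 = 0.519 m.
Total head H = z₁ + ψ₁ + v₁²/2g = 257.47 + 48.22 + 0.077 = 305.77 m.
ψ₂ = H − z₂ − v₂²/2g = 305.77 − 248.24 − 0.519 = 57.01 m.
P₂ = ρgψ₂ = 1000 × 9.81 × 57.01 ≈ 559 kPa.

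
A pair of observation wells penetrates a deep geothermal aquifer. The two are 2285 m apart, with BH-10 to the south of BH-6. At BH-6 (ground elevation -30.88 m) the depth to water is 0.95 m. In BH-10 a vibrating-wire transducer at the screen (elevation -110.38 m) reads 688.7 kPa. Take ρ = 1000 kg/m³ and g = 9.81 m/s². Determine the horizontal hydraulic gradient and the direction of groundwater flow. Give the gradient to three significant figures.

Total head at BH-6: h = -30.88 − 0.95 = -31.83 m.
Pressure head at BH-10: ψ = P/(ρg) = 688.7×1000 / (1000 × 9.81) = 70.20 m.
Total head at BH-10: h = z + ψ = -110.38 + 70.20 = -40.18 m.
Head difference: h(BH-6) − h(BH-10) = -31.83 − (-40.18) = 8.35 m.
Hydraulic gradient: i = |Δh| / L = 8.35 / 2285 = 0.00365.
Flow is from higher to lower head: from BH-6 toward BH-10, i.e. toward the south.

i ≈ 0.00365; groundwater flows toward the south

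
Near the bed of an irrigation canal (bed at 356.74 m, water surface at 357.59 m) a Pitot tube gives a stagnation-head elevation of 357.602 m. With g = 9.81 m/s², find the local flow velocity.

Near the bed, under hydrostatic conditions, the piezometric head (z + ψ) equals the free-surface elevation, 357.59 m.
Velocity head = total − piezometric = 357.602 − 357.59 = 0.012 m.
v = √(2g·h_v) = √(2 × 9.81 × 0.012) = 0.485 m/s.

v ≈ 0.485 m/s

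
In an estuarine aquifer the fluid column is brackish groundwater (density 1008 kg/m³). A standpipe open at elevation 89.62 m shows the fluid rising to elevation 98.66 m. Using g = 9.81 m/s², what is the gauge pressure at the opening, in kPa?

Pressure head ψ = h − z = 98.66 − 89.62 = 9.04 m.
P = ρgψ = 1008 × 9.81 × 9.04 = 89392 Pa ≈ 89.4 kPa.

P ≈ 89.4 kPa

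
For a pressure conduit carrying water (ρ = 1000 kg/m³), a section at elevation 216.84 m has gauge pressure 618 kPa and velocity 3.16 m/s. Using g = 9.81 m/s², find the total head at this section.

Pressure head ψ = P/(ρg) = 618×1000 / (1000 × 9.81) = 63.00 m.
Velocity head = v²/(2g) = 3.16² / (2 × 9.81) = 0.509 m.
h = z + ψ + v²/(2g) = 216.84 + 63.00 + 0.509 = 280.35 m.

h ≈ 280.35 m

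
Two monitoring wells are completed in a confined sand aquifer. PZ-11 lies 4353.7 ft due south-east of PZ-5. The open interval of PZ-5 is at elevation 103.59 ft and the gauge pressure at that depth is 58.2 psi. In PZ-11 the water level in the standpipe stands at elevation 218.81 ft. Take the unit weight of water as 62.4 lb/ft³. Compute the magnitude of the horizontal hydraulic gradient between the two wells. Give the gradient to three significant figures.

Pressure head at PZ-5: ψ = 144·P/γ = 144 × 58.2 / 62.4 = 134.31 ft.
Total head at PZ-5: h = z + ψ = 103.59 + 134.31 = 237.90 ft.
Total head at PZ-11: h = 218.81 ft (water level in the piezometer is the total head).
Head difference: h(PZ-5) − h(PZ-11) = 237.90 − 218.81 = 19.09 ft.
Hydraulic gradient: i = |Δh| / L = 19.09 / 4353.7 = 0.00438.

i ≈ 0.00438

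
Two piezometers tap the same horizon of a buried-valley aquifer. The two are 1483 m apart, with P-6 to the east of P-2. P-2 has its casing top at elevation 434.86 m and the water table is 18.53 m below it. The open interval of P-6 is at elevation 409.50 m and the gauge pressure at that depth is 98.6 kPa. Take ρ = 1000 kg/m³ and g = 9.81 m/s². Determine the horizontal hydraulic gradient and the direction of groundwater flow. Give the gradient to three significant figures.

Total head at P-2: h = 434.86 − 18.53 = 416.33 m.
Pressure head at P-6: ψ = P/(ρg) = 98.6×1000 / (1000 × 9.81) = 10.05 m.
Total head at P-6: h = z + ψ = 409.50 + 10.05 = 419.55 m.
Head difference: h(P-2) − h(P-6) = 416.33 − 419.55 = -3.22 m.
Hydraulic gradient: i = |Δh| / L = 3.22 / 1483 = 0.00217.
Flow is from higher to lower head: from P-6 toward P-2, i.e. toward the west.

i ≈ 0.00217; groundwater flows toward the west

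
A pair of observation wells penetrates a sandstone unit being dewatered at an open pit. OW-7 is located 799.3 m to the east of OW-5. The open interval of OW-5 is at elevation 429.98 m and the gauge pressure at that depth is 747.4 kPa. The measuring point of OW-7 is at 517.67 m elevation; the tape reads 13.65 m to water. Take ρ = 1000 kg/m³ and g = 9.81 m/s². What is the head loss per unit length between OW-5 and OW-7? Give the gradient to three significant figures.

i ≈ 0.00269 m/m

Pressure head at OW-5: ψ = P/(ρg) = 747.4×1000 / (1000 × 9.81) = 76.19 m.
Total head at OW-5: h = z + ψ = 429.98 + 76.19 = 506.17 m.
Total head at OW-7: h = 517.67 − 13.65 = 504.02 m.
Head difference: h(OW-5) − h(OW-7) = 506.17 − 504.02 = 2.15 m.
Hydraulic gradient: i = |Δh| / L = 2.15 / 799.3 = 0.00269.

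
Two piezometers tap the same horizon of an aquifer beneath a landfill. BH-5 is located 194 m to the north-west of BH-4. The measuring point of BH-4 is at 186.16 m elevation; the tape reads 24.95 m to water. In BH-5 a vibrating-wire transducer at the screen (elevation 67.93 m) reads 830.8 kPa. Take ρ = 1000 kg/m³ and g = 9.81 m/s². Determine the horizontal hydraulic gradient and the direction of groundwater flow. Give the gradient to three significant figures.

Total head at BH-4: h = 186.16 − 24.95 = 161.21 m.
Pressure head at BH-5: ψ = P/(ρg) = 830.8×1000 / (1000 × 9.81) = 84.69 m.
Total head at BH-5: h = z + ψ = 67.93 + 84.69 = 152.62 m.
Head difference: h(BH-4) − h(BH-5) = 161.21 − 152.62 = 8.59 m.
Hydraulic gradient: i = |Δh| / L = 8.59 / 194 = 0.0443.
Flow is from higher to lower head: from BH-4 toward BH-5, i.e. toward the north-west.

i ≈ 0.0443; groundwater flows toward the north-west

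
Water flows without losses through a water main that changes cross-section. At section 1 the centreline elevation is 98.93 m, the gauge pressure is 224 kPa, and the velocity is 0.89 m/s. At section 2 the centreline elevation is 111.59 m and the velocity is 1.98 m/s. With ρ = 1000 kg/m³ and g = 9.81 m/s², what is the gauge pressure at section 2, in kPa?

Pressure head at 1: ψ₁ = P₁/(ρg) = 224×1000 / (1000 × 9.81) = 22.83 m.
Velocity heads: v₁²/2g = 0.89²/19.62 = 0.040 m; v₂²/2g = 1.98²/19.62 = 0.200 m.
Total head H = z₁ + ψ₁ + v₁²/2g = 98.93 + 22.83 + 0.040 = 121.80 m.
ψ₂ = H − z₂ − v₂²/2g = 121.80 − 111.59 − 0.200 = 10.01 m.
P₂ = ρgψ₂ = 1000 × 9.81 × 10.01 ≈ 98.2 kPa.

P₂ ≈ 98.2 kPa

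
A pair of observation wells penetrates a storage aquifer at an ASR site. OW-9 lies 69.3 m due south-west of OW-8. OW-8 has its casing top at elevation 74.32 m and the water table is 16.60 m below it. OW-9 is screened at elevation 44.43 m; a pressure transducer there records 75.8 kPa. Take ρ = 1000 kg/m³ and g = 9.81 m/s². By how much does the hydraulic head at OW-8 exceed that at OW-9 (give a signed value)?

Δh ≈ 5.56 m

Total head at OW-8: h = 74.32 − 16.60 = 57.72 m.
Pressure head at OW-9: ψ = P/(ρg) = 75.8×1000 / (1000 × 9.81) = 7.73 m.
Total head at OW-9: h = z + ψ = 44.43 + 7.73 = 52.16 m.
Head difference: h(OW-8) − h(OW-9) = 57.72 − 52.16 = 5.56 m.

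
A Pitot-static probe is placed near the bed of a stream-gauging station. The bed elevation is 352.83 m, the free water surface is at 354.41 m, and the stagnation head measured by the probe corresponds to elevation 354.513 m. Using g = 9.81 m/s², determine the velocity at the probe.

Near the bed, under hydrostatic conditions, the piezometric head (z + ψ) equals the free-surface elevation, 354.41 m.
Velocity head = total − piezometric = 354.513 − 354.41 = 0.103 m.
v = √(2g·h_v) = √(2 × 9.81 × 0.103) = 1.42 m/s.

v ≈ 1.42 m/s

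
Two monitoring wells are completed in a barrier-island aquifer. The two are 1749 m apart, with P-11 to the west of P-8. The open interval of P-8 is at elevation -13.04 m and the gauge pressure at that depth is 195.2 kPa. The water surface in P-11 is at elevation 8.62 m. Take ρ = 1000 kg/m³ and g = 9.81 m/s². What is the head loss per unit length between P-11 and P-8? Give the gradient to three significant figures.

Pressure head at P-8: ψ = P/(ρg) = 195.2×1000 / (1000 × 9.81) = 19.90 m.
Total head at P-8: h = z + ψ = -13.04 + 19.90 = 6.86 m.
Total head at P-11: h = 8.62 m (water level in the piezometer is the total head).
Head difference: h(P-8) − h(P-11) = 6.86 − 8.62 = -1.76 m.
Hydraulic gradient: i = |Δh| / L = 1.76 / 1749 = 0.00101.

i ≈ 0.00101 m/m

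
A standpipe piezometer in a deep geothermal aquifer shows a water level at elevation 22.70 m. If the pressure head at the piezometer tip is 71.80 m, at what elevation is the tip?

z = h − ψ = 22.70 − 71.80 = -49.10 m.

z ≈ -49.10 m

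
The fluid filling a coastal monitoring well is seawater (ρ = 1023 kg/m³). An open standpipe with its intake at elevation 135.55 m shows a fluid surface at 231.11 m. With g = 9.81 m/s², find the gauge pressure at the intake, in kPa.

Pressure head ψ = h − z = 231.11 − 135.55 = 95.56 m.
P = ρgψ = 1023 × 9.81 × 95.56 = 959005 Pa ≈ 959 kPa.

P ≈ 959 kPa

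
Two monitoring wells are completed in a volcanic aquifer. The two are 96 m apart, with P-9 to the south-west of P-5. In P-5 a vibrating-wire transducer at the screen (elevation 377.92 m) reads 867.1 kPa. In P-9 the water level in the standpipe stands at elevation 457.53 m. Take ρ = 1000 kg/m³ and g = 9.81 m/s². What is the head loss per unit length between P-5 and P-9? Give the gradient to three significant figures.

Pressure head at P-5: ψ = P/(ρg) = 867.1×1000 / (1000 × 9.81) = 88.39 m.
Total head at P-5: h = z + ψ = 377.92 + 88.39 = 466.31 m.
Total head at P-9: h = 457.53 m (water level in the piezometer is the total head).
Head difference: h(P-5) − h(P-9) = 466.31 − 457.53 = 8.78 m.
Hydraulic gradient: i = |Δh| / L = 8.78 / 96 = 0.0915.

i ≈ 0.0915 m/m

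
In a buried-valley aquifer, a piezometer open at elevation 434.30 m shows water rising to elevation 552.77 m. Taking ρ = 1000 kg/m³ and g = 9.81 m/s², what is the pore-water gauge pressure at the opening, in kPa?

P ≈ 1160 kPa

Pressure head ψ = h − z = 552.77 − 434.30 = 118.47 m.
P = ρgψ = 1000 × 9.81 × 118.47 = 1162191 Pa ≈ 1160 kPa.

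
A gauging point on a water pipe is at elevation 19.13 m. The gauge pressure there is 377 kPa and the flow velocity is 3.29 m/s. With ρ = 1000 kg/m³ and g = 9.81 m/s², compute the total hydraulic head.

Pressure head ψ = P/(ρg) = 377×1000 / (1000 × 9.81) = 38.43 m.
Velocity head = v²/(2g) = 3.29² / (2 × 9.81) = 0.552 m.
h = z + ψ + v²/(2g) = 19.13 + 38.43 + 0.552 = 58.11 m.

h ≈ 58.11 m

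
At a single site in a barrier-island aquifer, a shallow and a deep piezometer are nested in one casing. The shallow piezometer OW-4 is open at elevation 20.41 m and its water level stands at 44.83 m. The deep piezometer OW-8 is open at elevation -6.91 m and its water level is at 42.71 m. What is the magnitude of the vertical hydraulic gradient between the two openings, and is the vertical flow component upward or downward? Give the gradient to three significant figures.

Total head at OW-4: h = 44.83 m (water level in the standpipe).
Total head at OW-8: h = 42.71 m.
Δh = h(OW-4) − h(OW-8) = 44.83 − 42.71 = 2.12 m.
Vertical separation Δz = 20.41 − (-6.91) = 27.32 m.
|i_v| = |Δh| / Δz = 2.12 / 27.32 = 0.0776.
Head is higher in the shallow piezometer, so vertical flow is downward (recharge condition).

|i_v| ≈ 0.0776; vertical flow is downward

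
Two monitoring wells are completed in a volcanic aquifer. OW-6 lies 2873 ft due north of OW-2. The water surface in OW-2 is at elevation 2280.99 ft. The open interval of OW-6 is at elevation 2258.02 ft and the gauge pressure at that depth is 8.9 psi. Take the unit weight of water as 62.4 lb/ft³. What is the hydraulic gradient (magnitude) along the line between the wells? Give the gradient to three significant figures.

i ≈ 0.000846

Total head at OW-2: h = 2280.99 ft (water level in the piezometer is the total head).
Pressure head at OW-6: ψ = 144·P/γ = 144 × 8.9 / 62.4 = 20.54 ft.
Total head at OW-6: h = z + ψ = 2258.02 + 20.54 = 2278.56 ft.
Head difference: h(OW-2) − h(OW-6) = 2280.99 − 2278.56 = 2.43 ft.
Hydraulic gradient: i = |Δh| / L = 2.43 / 2873 = 0.000846.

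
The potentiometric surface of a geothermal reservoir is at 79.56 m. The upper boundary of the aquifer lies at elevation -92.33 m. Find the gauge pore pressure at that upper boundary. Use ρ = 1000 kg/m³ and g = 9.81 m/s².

P ≈ 1690 kPa

Pressure head at the aquifer top: ψ = h − z = 79.56 − (-92.33) = 171.89 m.
P = ρgψ = 1000 × 9.81 × 171.89 = 1686241 Pa ≈ 1690 kPa.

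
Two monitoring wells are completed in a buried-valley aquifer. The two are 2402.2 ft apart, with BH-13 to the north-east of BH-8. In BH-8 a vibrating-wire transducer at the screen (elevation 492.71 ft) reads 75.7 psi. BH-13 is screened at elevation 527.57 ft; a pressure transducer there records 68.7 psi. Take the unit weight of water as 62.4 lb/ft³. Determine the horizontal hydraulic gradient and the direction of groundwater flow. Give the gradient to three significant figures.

Pressure head at BH-8: ψ = 144·P/γ = 144 × 75.7 / 62.4 = 174.69 ft.
Total head at BH-8: h = z + ψ = 492.71 + 174.69 = 667.40 ft.
Pressure head at BH-13: ψ = 144·P/γ = 144 × 68.7 / 62.4 = 158.54 ft.
Total head at BH-13: h = z + ψ = 527.57 + 158.54 = 686.11 ft.
Head difference: h(BH-8) − h(BH-13) = 667.40 − 686.11 = -18.71 ft.
Hydraulic gradient: i = |Δh| / L = 18.71 / 2402.2 = 0.00779.
Flow is from higher to lower head: from BH-13 toward BH-8, i.e. toward the south-west.

i ≈ 0.00779; groundwater flows toward the south-west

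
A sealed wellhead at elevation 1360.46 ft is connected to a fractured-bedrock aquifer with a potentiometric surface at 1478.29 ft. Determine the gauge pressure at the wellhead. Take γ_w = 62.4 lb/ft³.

Head above the cap: Δh = 1478.29 − 1360.46 = 117.83 ft.
P = γΔh/144 = 62.4 × 117.83 / 144 = 51.1 psi.

P ≈ 51.1 psi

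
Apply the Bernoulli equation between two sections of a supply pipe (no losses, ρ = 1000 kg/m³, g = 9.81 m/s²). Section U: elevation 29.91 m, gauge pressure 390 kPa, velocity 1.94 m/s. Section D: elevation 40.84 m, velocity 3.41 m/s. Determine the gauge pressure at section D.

P₂ ≈ 279 kPa

Pressure head at U: ψ₁ = P₁/(ρg) = 390×1000 / (1000 × 9.81) = 39.76 m.
Velocity heads: v₁²/2g = 1.94²/19.62 = 0.192 m; v₂²/2g = 3.41²/19.62 = 0.593 m.
Total head H = z₁ + ψ₁ + v₁²/2g = 29.91 + 39.76 + 0.192 = 69.86 m.
ψ₂ = H − z₂ − v₂²/2g = 69.86 − 40.84 − 0.593 = 28.43 m.
P₂ = ρgψ₂ = 1000 × 9.81 × 28.43 ≈ 279 kPa.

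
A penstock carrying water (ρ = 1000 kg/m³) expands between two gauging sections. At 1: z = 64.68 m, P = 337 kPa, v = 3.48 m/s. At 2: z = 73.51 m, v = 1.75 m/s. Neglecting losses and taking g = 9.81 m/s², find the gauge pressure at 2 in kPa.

Pressure head at 1: ψ₁ = P₁/(ρg) = 337×1000 / (1000 × 9.81) = 34.35 m.
Velocity heads: v₁²/2g = 3.48²/19.62 = 0.617 m; v₂²/2g = 1.75²/19.62 = 0.156 m.
Total head H = z₁ + ψ₁ + v₁²/2g = 64.68 + 34.35 + 0.617 = 99.65 m.
ψ₂ = H − z₂ − v₂²/2g = 99.65 − 73.51 − 0.156 = 25.98 m.
P₂ = ρgψ₂ = 1000 × 9.81 × 25.98 ≈ 255 kPa.

P₂ ≈ 255 kPa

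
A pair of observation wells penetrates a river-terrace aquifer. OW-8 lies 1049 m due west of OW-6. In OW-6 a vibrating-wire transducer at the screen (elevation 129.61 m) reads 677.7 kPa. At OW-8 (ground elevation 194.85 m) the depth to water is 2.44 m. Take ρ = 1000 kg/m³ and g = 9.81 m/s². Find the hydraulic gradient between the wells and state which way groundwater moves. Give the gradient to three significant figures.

Pressure head at OW-6: ψ = P/(ρg) = 677.7×1000 / (1000 × 9.81) = 69.08 m.
Total head at OW-6: h = z + ψ = 129.61 + 69.08 = 198.69 m.
Total head at OW-8: h = 194.85 − 2.44 = 192.41 m.
Head difference: h(OW-6) − h(OW-8) = 198.69 − 192.41 = 6.28 m.
Hydraulic gradient: i = |Δh| / L = 6.28 / 1049 = 0.00599.
Flow is from higher to lower head: from OW-6 toward OW-8, i.e. toward the west.

i ≈ 0.00599; groundwater flows toward the west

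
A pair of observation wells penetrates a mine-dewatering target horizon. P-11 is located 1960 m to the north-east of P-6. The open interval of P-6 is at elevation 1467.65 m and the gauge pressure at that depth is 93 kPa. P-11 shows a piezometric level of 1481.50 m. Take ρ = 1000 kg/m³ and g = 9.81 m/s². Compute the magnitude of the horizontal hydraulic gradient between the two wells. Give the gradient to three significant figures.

i ≈ 0.00223

Pressure head at P-6: ψ = P/(ρg) = 93×1000 / (1000 × 9.81) = 9.48 m.
Total head at P-6: h = z + ψ = 1467.65 + 9.48 = 1477.13 m.
Total head at P-11: h = 1481.50 m (water level in the piezometer is the total head).
Head difference: h(P-6) − h(P-11) = 1477.13 − 1481.50 = -4.37 m.
Hydraulic gradient: i = |Δh| / L = 4.37 / 1960 = 0.00223.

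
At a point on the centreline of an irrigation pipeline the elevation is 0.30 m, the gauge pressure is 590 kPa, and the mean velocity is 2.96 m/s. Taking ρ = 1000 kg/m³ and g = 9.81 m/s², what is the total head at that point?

h ≈ 60.89 m

Pressure head ψ = P/(ρg) = 590×1000 / (1000 × 9.81) = 60.14 m.
Velocity head = v²/(2g) = 2.96² / (2 × 9.81) = 0.447 m.
h = z + ψ + v²/(2g) = 0.30 + 60.14 + 0.447 = 60.89 m.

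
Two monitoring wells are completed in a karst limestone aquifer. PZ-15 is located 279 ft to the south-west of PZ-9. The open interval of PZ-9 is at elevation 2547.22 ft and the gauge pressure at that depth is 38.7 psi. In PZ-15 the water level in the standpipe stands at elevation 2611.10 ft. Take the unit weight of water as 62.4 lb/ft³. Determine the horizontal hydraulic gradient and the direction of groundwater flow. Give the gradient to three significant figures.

Pressure head at PZ-9: ψ = 144·P/γ = 144 × 38.7 / 62.4 = 89.31 ft.
Total head at PZ-9: h = z + ψ = 2547.22 + 89.31 = 2636.53 ft.
Total head at PZ-15: h = 2611.10 ft (water level in the piezometer is the total head).
Head difference: h(PZ-9) − h(PZ-15) = 2636.53 − 2611.10 = 25.43 ft.
Hydraulic gradient: i = |Δh| / L = 25.43 / 279 = 0.0911.
Flow is from higher to lower head: from PZ-9 toward PZ-15, i.e. toward the south-west.

i ≈ 0.0911; groundwater flows toward the south-west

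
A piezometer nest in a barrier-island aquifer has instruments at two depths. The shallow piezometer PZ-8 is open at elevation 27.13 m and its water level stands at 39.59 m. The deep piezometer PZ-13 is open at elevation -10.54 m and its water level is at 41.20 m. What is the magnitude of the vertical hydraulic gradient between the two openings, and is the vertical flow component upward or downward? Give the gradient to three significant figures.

|i_v| ≈ 0.0427; vertical flow is upward

Total head at PZ-8: h = 39.59 m (water level in the standpipe).
Total head at PZ-13: h = 41.20 m.
Δh = h(PZ-8) − h(PZ-13) = 39.59 − 41.20 = -1.61 m.
Vertical separation Δz = 27.13 − (-10.54) = 37.67 m.
|i_v| = |Δh| / Δz = 1.61 / 37.67 = 0.0427.
Head is higher in the deep piezometer, so vertical flow is upward (discharge condition).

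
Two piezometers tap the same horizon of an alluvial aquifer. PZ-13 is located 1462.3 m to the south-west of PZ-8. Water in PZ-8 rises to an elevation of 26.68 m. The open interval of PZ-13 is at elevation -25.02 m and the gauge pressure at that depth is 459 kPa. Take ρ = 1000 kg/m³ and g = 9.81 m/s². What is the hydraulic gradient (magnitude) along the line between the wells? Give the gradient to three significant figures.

i ≈ 0.00336

Total head at PZ-8: h = 26.68 m (water level in the piezometer is the total head).
Pressure head at PZ-13: ψ = P/(ρg) = 459×1000 / (1000 × 9.81) = 46.79 m.
Total head at PZ-13: h = z + ψ = -25.02 + 46.79 = 21.77 m.
Head difference: h(PZ-8) − h(PZ-13) = 26.68 − 21.77 = 4.91 m.
Hydraulic gradient: i = |Δh| / L = 4.91 / 1462.3 = 0.00336.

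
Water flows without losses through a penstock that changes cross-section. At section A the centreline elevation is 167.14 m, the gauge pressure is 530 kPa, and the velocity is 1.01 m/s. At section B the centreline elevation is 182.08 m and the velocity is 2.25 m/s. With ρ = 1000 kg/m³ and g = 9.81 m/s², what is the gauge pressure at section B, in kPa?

Pressure head at A: ψ₁ = P₁/(ρg) = 530×1000 / (1000 × 9.81) = 54.03 m.
Velocity heads: v₁²/2g = 1.01²/19.62 = 0.052 m; v₂²/2g = 2.25²/19.62 = 0.258 m.
Total head H = z₁ + ψ₁ + v₁²/2g = 167.14 + 54.03 + 0.052 = 221.22 m.
ψ₂ = H − z₂ − v₂²/2g = 221.22 − 182.08 − 0.258 = 38.88 m.
P₂ = ρgψ₂ = 1000 × 9.81 × 38.88 ≈ 381 kPa.

P₂ ≈ 381 kPa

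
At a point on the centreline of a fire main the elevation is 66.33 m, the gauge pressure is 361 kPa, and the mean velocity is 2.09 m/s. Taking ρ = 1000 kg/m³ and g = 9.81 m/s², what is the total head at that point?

Pressure head ψ = P/(ρg) = 361×1000 / (1000 × 9.81) = 36.80 m.
Velocity head = v²/(2g) = 2.09² / (2 × 9.81) = 0.223 m.
h = z + ψ + v²/(2g) = 66.33 + 36.80 + 0.223 = 103.35 m.

h ≈ 103.35 m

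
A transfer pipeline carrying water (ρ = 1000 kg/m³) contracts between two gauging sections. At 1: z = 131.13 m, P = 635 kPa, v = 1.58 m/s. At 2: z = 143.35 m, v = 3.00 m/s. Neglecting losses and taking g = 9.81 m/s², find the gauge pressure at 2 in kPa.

P₂ ≈ 512 kPa

Pressure head at 1: ψ₁ = P₁/(ρg) = 635×1000 / (1000 × 9.81) = 64.73 m.
Velocity heads: v₁²/2g = 1.58²/19.62 = 0.127 m; v₂²/2g = 3.00²/19.62 = 0.459 m.
Total head H = z₁ + ψ₁ + v₁²/2g = 131.13 + 64.73 + 0.127 = 195.99 m.
ψ₂ = H − z₂ − v₂²/2g = 195.99 − 143.35 − 0.459 = 52.18 m.
P₂ = ρgψ₂ = 1000 × 9.81 × 52.18 ≈ 512 kPa.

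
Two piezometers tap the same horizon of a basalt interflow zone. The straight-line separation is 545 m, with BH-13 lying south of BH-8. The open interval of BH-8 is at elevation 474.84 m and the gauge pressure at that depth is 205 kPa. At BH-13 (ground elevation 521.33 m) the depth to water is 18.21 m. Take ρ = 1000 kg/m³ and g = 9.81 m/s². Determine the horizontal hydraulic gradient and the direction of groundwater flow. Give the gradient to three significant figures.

i ≈ 0.0135; groundwater flows toward the north

Pressure head at BH-8: ψ = P/(ρg) = 205×1000 / (1000 × 9.81) = 20.90 m.
Total head at BH-8: h = z + ψ = 474.84 + 20.90 = 495.74 m.
Total head at BH-13: h = 521.33 − 18.21 = 503.12 m.
Head difference: h(BH-8) − h(BH-13) = 495.74 − 503.12 = -7.38 m.
Hydraulic gradient: i = |Δh| / L = 7.38 / 545 = 0.0135.
Flow is from higher to lower head: from BH-13 toward BH-8, i.e. toward the north.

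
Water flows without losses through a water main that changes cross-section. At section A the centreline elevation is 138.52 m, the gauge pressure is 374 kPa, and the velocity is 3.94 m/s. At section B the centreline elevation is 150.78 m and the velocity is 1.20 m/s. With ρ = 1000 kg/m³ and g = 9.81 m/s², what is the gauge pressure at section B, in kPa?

P₂ ≈ 261 kPa

Pressure head at A: ψ₁ = P₁/(ρg) = 374×1000 / (1000 × 9.81) = 38.12 m.
Velocity heads: v₁²/2g = 3.94²/19.62 = 0.791 m; v₂²/2g = 1.20²/19.62 = 0.073 m.
Total head H = z₁ + ψ₁ + v₁²/2g = 138.52 + 38.12 + 0.791 = 177.43 m.
ψ₂ = H − z₂ − v₂²/2g = 177.43 − 150.78 − 0.073 = 26.58 m.
P₂ = ρgψ₂ = 1000 × 9.81 × 26.58 ≈ 261 kPa.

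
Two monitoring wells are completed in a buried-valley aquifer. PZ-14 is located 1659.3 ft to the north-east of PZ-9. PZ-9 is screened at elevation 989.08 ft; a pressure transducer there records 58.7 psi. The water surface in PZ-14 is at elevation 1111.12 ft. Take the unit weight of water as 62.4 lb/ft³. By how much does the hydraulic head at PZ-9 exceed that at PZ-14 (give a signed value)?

Δh ≈ 13.42 ft

Pressure head at PZ-9: ψ = 144·P/γ = 144 × 58.7 / 62.4 = 135.46 ft.
Total head at PZ-9: h = z + ψ = 989.08 + 135.46 = 1124.54 ft.
Total head at PZ-14: h = 1111.12 ft (water level in the piezometer is the total head).
Head difference: h(PZ-9) − h(PZ-14) = 1124.54 − 1111.12 = 13.42 ft.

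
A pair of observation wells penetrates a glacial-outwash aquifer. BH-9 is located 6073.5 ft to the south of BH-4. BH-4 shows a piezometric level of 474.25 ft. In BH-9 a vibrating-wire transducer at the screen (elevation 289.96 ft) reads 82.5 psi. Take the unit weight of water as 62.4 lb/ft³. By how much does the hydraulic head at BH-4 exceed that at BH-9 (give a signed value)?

Δh ≈ -6.09 ft

Total head at BH-4: h = 474.25 ft (water level in the piezometer is the total head).
Pressure head at BH-9: ψ = 144·P/γ = 144 × 82.5 / 62.4 = 190.38 ft.
Total head at BH-9: h = z + ψ = 289.96 + 190.38 = 480.34 ft.
Head difference: h(BH-4) − h(BH-9) = 474.25 − 480.34 = -6.09 ft.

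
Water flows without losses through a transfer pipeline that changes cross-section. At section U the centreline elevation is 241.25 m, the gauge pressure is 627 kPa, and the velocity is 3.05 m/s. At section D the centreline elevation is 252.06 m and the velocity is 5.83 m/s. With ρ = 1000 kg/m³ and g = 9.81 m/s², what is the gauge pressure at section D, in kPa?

Pressure head at U: ψ₁ = P₁/(ρg) = 627×1000 / (1000 × 9.81) = 63.91 m.
Velocity heads: v₁²/2g = 3.05²/19.62 = 0.474 m; v₂²/2g = 5.83²/19.62 = 1.732 m.
Total head H = z₁ + ψ₁ + v₁²/2g = 241.25 + 63.91 + 0.474 = 305.63 m.
ψ₂ = H − z₂ − v₂²/2g = 305.63 − 252.06 − 1.732 = 51.84 m.
P₂ = ρgψ₂ = 1000 × 9.81 × 51.84 ≈ 509 kPa.

P₂ ≈ 509 kPa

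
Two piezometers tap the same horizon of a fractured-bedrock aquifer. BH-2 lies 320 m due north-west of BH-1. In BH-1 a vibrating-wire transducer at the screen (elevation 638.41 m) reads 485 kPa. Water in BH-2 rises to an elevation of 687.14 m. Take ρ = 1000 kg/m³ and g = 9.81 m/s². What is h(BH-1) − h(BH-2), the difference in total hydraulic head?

Δh ≈ 0.71 m

Pressure head at BH-1: ψ = P/(ρg) = 485×1000 / (1000 × 9.81) = 49.44 m.
Total head at BH-1: h = z + ψ = 638.41 + 49.44 = 687.85 m.
Total head at BH-2: h = 687.14 m (water level in the piezometer is the total head).
Head difference: h(BH-1) − h(BH-2) = 687.85 − 687.14 = 0.71 m.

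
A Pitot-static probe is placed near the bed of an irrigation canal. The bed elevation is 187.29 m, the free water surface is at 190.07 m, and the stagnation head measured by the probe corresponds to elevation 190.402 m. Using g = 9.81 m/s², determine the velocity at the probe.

Near the bed, under hydrostatic conditions, the piezometric head (z + ψ) equals the free-surface elevation, 190.07 m.
Velocity head = total − piezometric = 190.402 − 190.07 = 0.332 m.
v = √(2g·h_v) = √(2 × 9.81 × 0.332) = 2.55 m/s.

v ≈ 2.55 m/s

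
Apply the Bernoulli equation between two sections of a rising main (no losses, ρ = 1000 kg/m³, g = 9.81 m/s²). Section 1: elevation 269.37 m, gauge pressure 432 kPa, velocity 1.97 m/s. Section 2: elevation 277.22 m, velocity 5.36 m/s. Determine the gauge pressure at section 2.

P₂ ≈ 343 kPa

Pressure head at 1: ψ₁ = P₁/(ρg) = 432×1000 / (1000 × 9.81) = 44.04 m.
Velocity heads: v₁²/2g = 1.97²/19.62 = 0.198 m; v₂²/2g = 5.36²/19.62 = 1.464 m.
Total head H = z₁ + ψ₁ + v₁²/2g = 269.37 + 44.04 + 0.198 = 313.61 m.
ψ₂ = H − z₂ − v₂²/2g = 313.61 − 277.22 − 1.464 = 34.93 m.
P₂ = ρgψ₂ = 1000 × 9.81 × 34.93 ≈ 343 kPa.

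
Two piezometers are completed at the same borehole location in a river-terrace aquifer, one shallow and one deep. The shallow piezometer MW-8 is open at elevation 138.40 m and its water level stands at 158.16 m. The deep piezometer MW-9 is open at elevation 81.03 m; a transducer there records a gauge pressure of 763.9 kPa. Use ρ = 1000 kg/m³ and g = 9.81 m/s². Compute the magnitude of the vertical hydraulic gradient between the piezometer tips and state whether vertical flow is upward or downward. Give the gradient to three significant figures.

|i_v| ≈ 0.0129; vertical flow is upward

Total head at MW-8: h = 158.16 m (water level in the standpipe).
Pressure head at MW-9: ψ = P/(ρg) = 763.9×1000 / (1000 × 9.81) = 77.87 m.
Total head at MW-9: h = z + ψ = 81.03 + 77.87 = 158.90 m.
Δh = h(MW-8) − h(MW-9) = 158.16 − 158.90 = -0.74 m.
Vertical separation Δz = 138.40 − 81.03 = 57.37 m.
|i_v| = |Δh| / Δz = 0.74 / 57.37 = 0.0129.
Head is higher in the deep piezometer, so vertical flow is upward (discharge condition).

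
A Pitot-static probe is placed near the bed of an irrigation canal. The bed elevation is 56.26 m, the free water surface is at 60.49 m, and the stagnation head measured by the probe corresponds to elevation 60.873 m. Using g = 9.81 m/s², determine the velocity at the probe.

v ≈ 2.74 m/s

Near the bed, under hydrostatic conditions, the piezometric head (z + ψ) equals the free-surface elevation, 60.49 m.
Velocity head = total − piezometric = 60.873 − 60.49 = 0.383 m.
v = √(2g·h_v) = √(2 × 9.81 × 0.383) = 2.74 m/s.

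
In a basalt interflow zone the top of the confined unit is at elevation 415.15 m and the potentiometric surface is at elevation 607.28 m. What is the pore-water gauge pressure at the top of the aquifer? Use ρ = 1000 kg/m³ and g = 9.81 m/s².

P ≈ 1880 kPa

Pressure head at the aquifer top: ψ = h − z = 607.28 − 415.15 = 192.13 m.
P = ρgψ = 1000 × 9.81 × 192.13 = 1884795 Pa ≈ 1880 kPa.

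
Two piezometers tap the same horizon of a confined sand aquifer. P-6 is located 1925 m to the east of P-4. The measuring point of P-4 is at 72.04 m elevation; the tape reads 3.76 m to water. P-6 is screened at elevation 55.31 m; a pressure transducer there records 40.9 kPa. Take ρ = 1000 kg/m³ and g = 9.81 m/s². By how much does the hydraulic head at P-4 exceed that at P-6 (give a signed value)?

Δh ≈ 8.80 m

Total head at P-4: h = 72.04 − 3.76 = 68.28 m.
Pressure head at P-6: ψ = P/(ρg) = 40.9×1000 / (1000 × 9.81) = 4.17 m.
Total head at P-6: h = z + ψ = 55.31 + 4.17 = 59.48 m.
Head difference: h(P-4) − h(P-6) = 68.28 − 59.48 = 8.80 m.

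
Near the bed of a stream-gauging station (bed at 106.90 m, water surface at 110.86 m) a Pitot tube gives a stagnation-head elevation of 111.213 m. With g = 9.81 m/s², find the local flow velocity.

v ≈ 2.63 m/s

Near the bed, under hydrostatic conditions, the piezometric head (z + ψ) equals the free-surface elevation, 110.86 m.
Velocity head = total − piezometric = 111.213 − 110.86 = 0.353 m.
v = √(2g·h_v) = √(2 × 9.81 × 0.353) = 2.63 m/s.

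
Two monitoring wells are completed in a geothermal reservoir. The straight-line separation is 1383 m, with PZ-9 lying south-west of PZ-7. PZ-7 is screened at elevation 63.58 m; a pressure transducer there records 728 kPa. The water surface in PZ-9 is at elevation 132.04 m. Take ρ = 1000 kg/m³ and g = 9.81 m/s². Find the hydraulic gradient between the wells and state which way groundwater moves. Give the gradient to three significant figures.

i ≈ 0.00416; groundwater flows toward the south-west

Pressure head at PZ-7: ψ = P/(ρg) = 728×1000 / (1000 × 9.81) = 74.21 m.
Total head at PZ-7: h = z + ψ = 63.58 + 74.21 = 137.79 m.
Total head at PZ-9: h = 132.04 m (water level in the piezometer is the total head).
Head difference: h(PZ-7) − h(PZ-9) = 137.79 − 132.04 = 5.75 m.
Hydraulic gradient: i = |Δh| / L = 5.75 / 1383 = 0.00416.
Flow is from higher to lower head: from PZ-7 toward PZ-9, i.e. toward the south-west.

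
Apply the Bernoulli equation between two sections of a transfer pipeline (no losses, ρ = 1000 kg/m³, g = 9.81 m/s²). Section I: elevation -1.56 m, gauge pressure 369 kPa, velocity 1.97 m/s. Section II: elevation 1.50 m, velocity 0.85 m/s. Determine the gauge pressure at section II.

Pressure head at I: ψ₁ = P₁/(ρg) = 369×1000 / (1000 × 9.81) = 37.61 m.
Velocity heads: v₁²/2g = 1.97²/19.62 = 0.198 m; v₂²/2g = 0.85²/19.62 = 0.037 m.
Total head H = z₁ + ψ₁ + v₁²/2g = -1.56 + 37.61 + 0.198 = 36.25 m.
ψ₂ = H − z₂ − v₂²/2g = 36.25 − 1.50 − 0.037 = 34.71 m.
P₂ = ρgψ₂ = 1000 × 9.81 × 34.71 ≈ 341 kPa.

P₂ ≈ 341 kPa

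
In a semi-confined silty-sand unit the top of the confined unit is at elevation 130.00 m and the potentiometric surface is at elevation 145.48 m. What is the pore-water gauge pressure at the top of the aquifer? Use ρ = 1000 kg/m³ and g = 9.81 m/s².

Pressure head at the aquifer top: ψ = h − z = 145.48 − 130.00 = 15.48 m.
P = ρgψ = 1000 × 9.81 × 15.48 = 151859 Pa ≈ 152 kPa.

P ≈ 152 kPa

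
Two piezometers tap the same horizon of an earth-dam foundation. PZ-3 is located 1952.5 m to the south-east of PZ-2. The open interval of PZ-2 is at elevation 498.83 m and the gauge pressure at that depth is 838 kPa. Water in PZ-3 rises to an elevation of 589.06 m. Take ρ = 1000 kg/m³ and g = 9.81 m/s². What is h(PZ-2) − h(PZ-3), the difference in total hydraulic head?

Δh ≈ -4.81 m

Pressure head at PZ-2: ψ = P/(ρg) = 838×1000 / (1000 × 9.81) = 85.42 m.
Total head at PZ-2: h = z + ψ = 498.83 + 85.42 = 584.25 m.
Total head at PZ-3: h = 589.06 m (water level in the piezometer is the total head).
Head difference: h(PZ-2) − h(PZ-3) = 584.25 − 589.06 = -4.81 m.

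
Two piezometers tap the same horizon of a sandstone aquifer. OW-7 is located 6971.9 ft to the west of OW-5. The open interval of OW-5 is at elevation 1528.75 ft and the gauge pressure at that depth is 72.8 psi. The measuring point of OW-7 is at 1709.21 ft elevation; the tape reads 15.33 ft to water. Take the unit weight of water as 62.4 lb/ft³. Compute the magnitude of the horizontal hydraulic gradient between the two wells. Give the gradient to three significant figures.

i ≈ 0.000412

Pressure head at OW-5: ψ = 144·P/γ = 144 × 72.8 / 62.4 = 168.00 ft.
Total head at OW-5: h = z + ψ = 1528.75 + 168.00 = 1696.75 ft.
Total head at OW-7: h = 1709.21 − 15.33 = 1693.88 ft.
Head difference: h(OW-5) − h(OW-7) = 1696.75 − 1693.88 = 2.87 ft.
Hydraulic gradient: i = |Δh| / L = 2.87 / 6971.9 = 0.000412.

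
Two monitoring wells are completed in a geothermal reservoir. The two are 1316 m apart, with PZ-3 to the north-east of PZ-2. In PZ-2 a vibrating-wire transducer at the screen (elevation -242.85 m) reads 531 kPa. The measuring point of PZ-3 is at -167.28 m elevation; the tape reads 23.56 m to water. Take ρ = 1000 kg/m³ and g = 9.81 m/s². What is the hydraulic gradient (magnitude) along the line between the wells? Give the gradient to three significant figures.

Pressure head at PZ-2: ψ = P/(ρg) = 531×1000 / (1000 × 9.81) = 54.13 m.
Total head at PZ-2: h = z + ψ = -242.85 + 54.13 = -188.72 m.
Total head at PZ-3: h = -167.28 − 23.56 = -190.84 m.
Head difference: h(PZ-2) − h(PZ-3) = -188.72 − (-190.84) = 2.12 m.
Hydraulic gradient: i = |Δh| / L = 2.12 / 1316 = 0.00161.

i ≈ 0.00161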